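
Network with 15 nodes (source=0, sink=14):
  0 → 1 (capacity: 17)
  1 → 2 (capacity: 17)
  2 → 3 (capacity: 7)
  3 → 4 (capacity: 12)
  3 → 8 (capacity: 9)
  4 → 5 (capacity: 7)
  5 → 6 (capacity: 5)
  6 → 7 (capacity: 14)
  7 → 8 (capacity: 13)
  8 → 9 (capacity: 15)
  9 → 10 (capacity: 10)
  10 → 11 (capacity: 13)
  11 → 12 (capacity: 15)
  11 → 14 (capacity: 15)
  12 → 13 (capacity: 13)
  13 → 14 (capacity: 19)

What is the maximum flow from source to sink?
Maximum flow = 7

Max flow: 7

Flow assignment:
  0 → 1: 7/17
  1 → 2: 7/17
  2 → 3: 7/7
  3 → 8: 7/9
  8 → 9: 7/15
  9 → 10: 7/10
  10 → 11: 7/13
  11 → 14: 7/15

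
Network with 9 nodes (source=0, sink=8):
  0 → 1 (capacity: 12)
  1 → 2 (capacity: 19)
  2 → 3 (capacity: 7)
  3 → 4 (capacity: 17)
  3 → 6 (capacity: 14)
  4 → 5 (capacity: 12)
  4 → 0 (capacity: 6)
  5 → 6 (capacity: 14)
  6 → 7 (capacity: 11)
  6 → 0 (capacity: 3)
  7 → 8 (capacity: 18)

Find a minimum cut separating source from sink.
Min cut value = 7, edges: (2,3)

Min cut value: 7
Partition: S = [0, 1, 2], T = [3, 4, 5, 6, 7, 8]
Cut edges: (2,3)

By max-flow min-cut theorem, max flow = min cut = 7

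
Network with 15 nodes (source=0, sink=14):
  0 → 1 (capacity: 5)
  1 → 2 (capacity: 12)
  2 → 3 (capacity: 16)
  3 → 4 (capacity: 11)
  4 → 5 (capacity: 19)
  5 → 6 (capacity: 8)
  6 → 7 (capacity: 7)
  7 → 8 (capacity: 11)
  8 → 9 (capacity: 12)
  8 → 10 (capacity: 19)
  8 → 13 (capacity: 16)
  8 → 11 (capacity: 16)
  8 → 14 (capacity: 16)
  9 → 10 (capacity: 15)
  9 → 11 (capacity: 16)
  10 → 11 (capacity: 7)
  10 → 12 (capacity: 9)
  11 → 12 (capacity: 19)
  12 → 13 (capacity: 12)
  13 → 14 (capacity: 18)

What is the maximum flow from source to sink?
Maximum flow = 5

Max flow: 5

Flow assignment:
  0 → 1: 5/5
  1 → 2: 5/12
  2 → 3: 5/16
  3 → 4: 5/11
  4 → 5: 5/19
  5 → 6: 5/8
  6 → 7: 5/7
  7 → 8: 5/11
  8 → 14: 5/16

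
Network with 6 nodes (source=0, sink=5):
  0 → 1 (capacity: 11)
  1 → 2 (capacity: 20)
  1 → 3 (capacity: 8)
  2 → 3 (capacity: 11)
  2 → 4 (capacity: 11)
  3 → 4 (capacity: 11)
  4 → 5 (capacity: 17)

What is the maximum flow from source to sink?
Maximum flow = 11

Max flow: 11

Flow assignment:
  0 → 1: 11/11
  1 → 2: 11/20
  2 → 4: 11/11
  4 → 5: 11/17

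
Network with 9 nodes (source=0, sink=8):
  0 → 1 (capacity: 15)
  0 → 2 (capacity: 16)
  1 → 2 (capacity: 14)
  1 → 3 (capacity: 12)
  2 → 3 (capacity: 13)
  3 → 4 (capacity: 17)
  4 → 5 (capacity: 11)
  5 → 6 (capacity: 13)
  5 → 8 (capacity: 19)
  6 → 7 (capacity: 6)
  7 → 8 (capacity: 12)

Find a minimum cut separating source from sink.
Min cut value = 11, edges: (4,5)

Min cut value: 11
Partition: S = [0, 1, 2, 3, 4], T = [5, 6, 7, 8]
Cut edges: (4,5)

By max-flow min-cut theorem, max flow = min cut = 11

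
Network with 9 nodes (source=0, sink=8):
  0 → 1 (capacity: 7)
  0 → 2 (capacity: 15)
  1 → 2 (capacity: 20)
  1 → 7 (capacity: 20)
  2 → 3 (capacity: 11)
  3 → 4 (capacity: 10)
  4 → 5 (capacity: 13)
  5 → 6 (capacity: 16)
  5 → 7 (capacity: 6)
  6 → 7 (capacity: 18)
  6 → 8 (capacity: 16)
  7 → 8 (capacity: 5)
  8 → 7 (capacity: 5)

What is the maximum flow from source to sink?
Maximum flow = 15

Max flow: 15

Flow assignment:
  0 → 1: 5/7
  0 → 2: 10/15
  1 → 7: 5/20
  2 → 3: 10/11
  3 → 4: 10/10
  4 → 5: 10/13
  5 → 6: 10/16
  6 → 8: 10/16
  7 → 8: 5/5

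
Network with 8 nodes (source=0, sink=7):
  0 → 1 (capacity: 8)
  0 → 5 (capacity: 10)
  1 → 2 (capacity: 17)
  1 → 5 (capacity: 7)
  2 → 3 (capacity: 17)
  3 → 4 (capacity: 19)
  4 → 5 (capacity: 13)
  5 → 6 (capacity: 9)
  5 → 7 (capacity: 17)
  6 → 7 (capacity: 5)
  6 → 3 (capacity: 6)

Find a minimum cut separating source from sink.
Min cut value = 18, edges: (0,1), (0,5)

Min cut value: 18
Partition: S = [0], T = [1, 2, 3, 4, 5, 6, 7]
Cut edges: (0,1), (0,5)

By max-flow min-cut theorem, max flow = min cut = 18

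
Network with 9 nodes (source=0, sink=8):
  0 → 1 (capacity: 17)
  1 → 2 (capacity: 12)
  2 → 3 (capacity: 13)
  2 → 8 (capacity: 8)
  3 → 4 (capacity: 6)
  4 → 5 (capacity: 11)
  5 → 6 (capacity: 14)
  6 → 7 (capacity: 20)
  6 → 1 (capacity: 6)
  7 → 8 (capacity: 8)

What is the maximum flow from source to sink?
Maximum flow = 12

Max flow: 12

Flow assignment:
  0 → 1: 12/17
  1 → 2: 12/12
  2 → 3: 4/13
  2 → 8: 8/8
  3 → 4: 4/6
  4 → 5: 4/11
  5 → 6: 4/14
  6 → 7: 4/20
  7 → 8: 4/8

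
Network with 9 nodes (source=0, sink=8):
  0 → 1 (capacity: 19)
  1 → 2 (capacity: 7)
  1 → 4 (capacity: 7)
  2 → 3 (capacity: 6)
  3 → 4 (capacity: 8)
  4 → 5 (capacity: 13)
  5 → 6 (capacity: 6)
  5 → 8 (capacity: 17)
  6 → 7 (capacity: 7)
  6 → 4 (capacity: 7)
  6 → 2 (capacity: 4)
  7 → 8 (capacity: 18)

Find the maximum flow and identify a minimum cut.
Max flow = 13, Min cut edges: (4,5)

Maximum flow: 13
Minimum cut: (4,5)
Partition: S = [0, 1, 2, 3, 4], T = [5, 6, 7, 8]

Max-flow min-cut theorem verified: both equal 13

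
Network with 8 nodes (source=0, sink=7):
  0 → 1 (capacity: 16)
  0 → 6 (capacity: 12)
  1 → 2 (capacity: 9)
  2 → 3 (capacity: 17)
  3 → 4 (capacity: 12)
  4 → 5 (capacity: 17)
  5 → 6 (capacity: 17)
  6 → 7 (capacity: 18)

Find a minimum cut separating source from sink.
Min cut value = 18, edges: (6,7)

Min cut value: 18
Partition: S = [0, 1, 2, 3, 4, 5, 6], T = [7]
Cut edges: (6,7)

By max-flow min-cut theorem, max flow = min cut = 18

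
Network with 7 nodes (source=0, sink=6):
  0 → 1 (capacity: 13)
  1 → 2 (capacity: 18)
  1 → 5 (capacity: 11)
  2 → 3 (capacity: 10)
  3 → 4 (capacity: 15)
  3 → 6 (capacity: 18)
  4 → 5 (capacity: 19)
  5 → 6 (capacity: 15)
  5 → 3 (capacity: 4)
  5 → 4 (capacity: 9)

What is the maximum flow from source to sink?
Maximum flow = 13

Max flow: 13

Flow assignment:
  0 → 1: 13/13
  1 → 2: 2/18
  1 → 5: 11/11
  2 → 3: 2/10
  3 → 6: 2/18
  5 → 6: 11/15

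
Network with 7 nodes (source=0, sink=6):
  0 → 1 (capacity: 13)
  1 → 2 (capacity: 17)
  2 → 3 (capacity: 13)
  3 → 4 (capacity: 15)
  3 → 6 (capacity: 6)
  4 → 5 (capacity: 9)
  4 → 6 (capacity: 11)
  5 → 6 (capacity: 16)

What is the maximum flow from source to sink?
Maximum flow = 13

Max flow: 13

Flow assignment:
  0 → 1: 13/13
  1 → 2: 13/17
  2 → 3: 13/13
  3 → 4: 7/15
  3 → 6: 6/6
  4 → 6: 7/11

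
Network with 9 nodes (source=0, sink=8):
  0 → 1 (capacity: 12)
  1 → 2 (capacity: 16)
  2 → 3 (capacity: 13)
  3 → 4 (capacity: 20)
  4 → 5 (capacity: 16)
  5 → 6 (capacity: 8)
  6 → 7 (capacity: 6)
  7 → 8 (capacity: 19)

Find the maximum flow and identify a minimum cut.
Max flow = 6, Min cut edges: (6,7)

Maximum flow: 6
Minimum cut: (6,7)
Partition: S = [0, 1, 2, 3, 4, 5, 6], T = [7, 8]

Max-flow min-cut theorem verified: both equal 6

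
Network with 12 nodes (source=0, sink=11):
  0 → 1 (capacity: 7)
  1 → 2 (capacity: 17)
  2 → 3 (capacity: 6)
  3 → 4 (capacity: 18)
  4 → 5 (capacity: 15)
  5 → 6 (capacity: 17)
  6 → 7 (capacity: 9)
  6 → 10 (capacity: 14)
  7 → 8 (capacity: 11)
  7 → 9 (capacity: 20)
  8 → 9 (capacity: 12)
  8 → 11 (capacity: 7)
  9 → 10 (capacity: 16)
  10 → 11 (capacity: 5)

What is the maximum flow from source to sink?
Maximum flow = 6

Max flow: 6

Flow assignment:
  0 → 1: 6/7
  1 → 2: 6/17
  2 → 3: 6/6
  3 → 4: 6/18
  4 → 5: 6/15
  5 → 6: 6/17
  6 → 7: 1/9
  6 → 10: 5/14
  7 → 8: 1/11
  8 → 11: 1/7
  10 → 11: 5/5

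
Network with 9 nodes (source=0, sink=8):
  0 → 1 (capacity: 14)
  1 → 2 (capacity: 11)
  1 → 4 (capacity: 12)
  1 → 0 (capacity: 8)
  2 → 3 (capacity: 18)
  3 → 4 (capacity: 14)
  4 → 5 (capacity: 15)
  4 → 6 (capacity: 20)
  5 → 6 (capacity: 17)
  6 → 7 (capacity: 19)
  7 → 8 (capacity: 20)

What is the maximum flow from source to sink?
Maximum flow = 14

Max flow: 14

Flow assignment:
  0 → 1: 14/14
  1 → 2: 2/11
  1 → 4: 12/12
  2 → 3: 2/18
  3 → 4: 2/14
  4 → 6: 14/20
  6 → 7: 14/19
  7 → 8: 14/20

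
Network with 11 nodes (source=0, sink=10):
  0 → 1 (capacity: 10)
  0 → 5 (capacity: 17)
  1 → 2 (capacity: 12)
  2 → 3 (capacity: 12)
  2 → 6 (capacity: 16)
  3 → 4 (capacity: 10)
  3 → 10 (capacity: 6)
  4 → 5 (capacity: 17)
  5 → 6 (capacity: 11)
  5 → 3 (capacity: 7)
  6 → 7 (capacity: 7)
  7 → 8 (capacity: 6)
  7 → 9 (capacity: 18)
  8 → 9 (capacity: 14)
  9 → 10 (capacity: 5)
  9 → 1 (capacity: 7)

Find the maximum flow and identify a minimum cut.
Max flow = 11, Min cut edges: (3,10), (9,10)

Maximum flow: 11
Minimum cut: (3,10), (9,10)
Partition: S = [0, 1, 2, 3, 4, 5, 6, 7, 8, 9], T = [10]

Max-flow min-cut theorem verified: both equal 11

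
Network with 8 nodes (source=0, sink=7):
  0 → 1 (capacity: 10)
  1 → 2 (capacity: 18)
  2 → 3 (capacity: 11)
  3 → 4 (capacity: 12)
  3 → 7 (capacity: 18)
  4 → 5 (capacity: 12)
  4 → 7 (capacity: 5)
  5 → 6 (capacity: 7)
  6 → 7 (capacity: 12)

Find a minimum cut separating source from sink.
Min cut value = 10, edges: (0,1)

Min cut value: 10
Partition: S = [0], T = [1, 2, 3, 4, 5, 6, 7]
Cut edges: (0,1)

By max-flow min-cut theorem, max flow = min cut = 10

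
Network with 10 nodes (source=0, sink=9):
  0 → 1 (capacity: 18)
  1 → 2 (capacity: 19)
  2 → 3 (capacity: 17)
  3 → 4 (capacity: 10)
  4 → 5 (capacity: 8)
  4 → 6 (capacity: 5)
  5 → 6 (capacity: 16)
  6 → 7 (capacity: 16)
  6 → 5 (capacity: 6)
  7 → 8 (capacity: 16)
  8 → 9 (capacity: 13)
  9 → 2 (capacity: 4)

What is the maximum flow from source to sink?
Maximum flow = 10

Max flow: 10

Flow assignment:
  0 → 1: 10/18
  1 → 2: 10/19
  2 → 3: 10/17
  3 → 4: 10/10
  4 → 5: 5/8
  4 → 6: 5/5
  5 → 6: 5/16
  6 → 7: 10/16
  7 → 8: 10/16
  8 → 9: 10/13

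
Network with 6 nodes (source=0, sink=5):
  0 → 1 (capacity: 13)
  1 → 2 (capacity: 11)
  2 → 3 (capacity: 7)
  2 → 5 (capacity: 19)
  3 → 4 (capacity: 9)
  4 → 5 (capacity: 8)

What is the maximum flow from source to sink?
Maximum flow = 11

Max flow: 11

Flow assignment:
  0 → 1: 11/13
  1 → 2: 11/11
  2 → 5: 11/19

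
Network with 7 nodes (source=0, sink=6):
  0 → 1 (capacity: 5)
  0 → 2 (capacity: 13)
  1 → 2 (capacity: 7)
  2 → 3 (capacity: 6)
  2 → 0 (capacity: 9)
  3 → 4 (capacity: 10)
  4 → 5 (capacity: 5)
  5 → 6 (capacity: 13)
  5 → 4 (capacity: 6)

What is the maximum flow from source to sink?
Maximum flow = 5

Max flow: 5

Flow assignment:
  0 → 1: 5/5
  1 → 2: 5/7
  2 → 3: 5/6
  3 → 4: 5/10
  4 → 5: 5/5
  5 → 6: 5/13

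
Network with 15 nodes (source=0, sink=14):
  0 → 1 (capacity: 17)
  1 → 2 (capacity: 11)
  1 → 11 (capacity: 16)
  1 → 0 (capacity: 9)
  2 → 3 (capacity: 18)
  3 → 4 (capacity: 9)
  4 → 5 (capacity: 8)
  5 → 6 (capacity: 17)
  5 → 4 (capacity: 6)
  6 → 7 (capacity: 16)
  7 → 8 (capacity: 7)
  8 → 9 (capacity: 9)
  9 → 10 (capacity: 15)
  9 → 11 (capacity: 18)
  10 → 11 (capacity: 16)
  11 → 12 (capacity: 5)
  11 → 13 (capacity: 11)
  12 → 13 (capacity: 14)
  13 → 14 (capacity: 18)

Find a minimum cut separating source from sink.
Min cut value = 16, edges: (11,12), (11,13)

Min cut value: 16
Partition: S = [0, 1, 2, 3, 4, 5, 6, 7, 8, 9, 10, 11], T = [12, 13, 14]
Cut edges: (11,12), (11,13)

By max-flow min-cut theorem, max flow = min cut = 16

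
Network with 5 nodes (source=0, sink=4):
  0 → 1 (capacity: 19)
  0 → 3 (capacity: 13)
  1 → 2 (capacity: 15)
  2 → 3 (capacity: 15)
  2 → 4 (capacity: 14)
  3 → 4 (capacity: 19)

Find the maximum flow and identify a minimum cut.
Max flow = 28, Min cut edges: (0,3), (1,2)

Maximum flow: 28
Minimum cut: (0,3), (1,2)
Partition: S = [0, 1], T = [2, 3, 4]

Max-flow min-cut theorem verified: both equal 28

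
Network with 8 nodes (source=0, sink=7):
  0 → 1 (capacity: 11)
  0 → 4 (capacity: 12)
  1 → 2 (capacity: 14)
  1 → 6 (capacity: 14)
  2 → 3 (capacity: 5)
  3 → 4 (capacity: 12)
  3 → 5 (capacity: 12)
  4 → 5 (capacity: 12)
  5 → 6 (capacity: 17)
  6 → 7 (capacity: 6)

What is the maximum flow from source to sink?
Maximum flow = 6

Max flow: 6

Flow assignment:
  0 → 4: 6/12
  4 → 5: 6/12
  5 → 6: 6/17
  6 → 7: 6/6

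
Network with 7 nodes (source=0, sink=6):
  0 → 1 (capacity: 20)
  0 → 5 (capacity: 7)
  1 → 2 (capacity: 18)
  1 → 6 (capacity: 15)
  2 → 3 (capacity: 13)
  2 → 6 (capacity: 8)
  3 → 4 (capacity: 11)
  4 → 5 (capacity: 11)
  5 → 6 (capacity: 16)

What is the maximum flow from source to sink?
Maximum flow = 27

Max flow: 27

Flow assignment:
  0 → 1: 20/20
  0 → 5: 7/7
  1 → 2: 5/18
  1 → 6: 15/15
  2 → 6: 5/8
  5 → 6: 7/16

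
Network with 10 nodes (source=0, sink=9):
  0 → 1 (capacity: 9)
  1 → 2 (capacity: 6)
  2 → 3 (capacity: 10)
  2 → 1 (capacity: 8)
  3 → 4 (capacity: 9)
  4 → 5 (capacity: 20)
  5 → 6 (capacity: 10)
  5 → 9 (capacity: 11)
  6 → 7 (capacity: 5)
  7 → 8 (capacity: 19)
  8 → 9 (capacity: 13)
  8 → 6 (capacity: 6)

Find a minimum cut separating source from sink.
Min cut value = 6, edges: (1,2)

Min cut value: 6
Partition: S = [0, 1], T = [2, 3, 4, 5, 6, 7, 8, 9]
Cut edges: (1,2)

By max-flow min-cut theorem, max flow = min cut = 6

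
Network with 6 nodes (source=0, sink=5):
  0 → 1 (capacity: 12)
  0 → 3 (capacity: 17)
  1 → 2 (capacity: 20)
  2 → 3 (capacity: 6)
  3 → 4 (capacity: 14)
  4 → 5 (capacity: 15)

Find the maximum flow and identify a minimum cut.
Max flow = 14, Min cut edges: (3,4)

Maximum flow: 14
Minimum cut: (3,4)
Partition: S = [0, 1, 2, 3], T = [4, 5]

Max-flow min-cut theorem verified: both equal 14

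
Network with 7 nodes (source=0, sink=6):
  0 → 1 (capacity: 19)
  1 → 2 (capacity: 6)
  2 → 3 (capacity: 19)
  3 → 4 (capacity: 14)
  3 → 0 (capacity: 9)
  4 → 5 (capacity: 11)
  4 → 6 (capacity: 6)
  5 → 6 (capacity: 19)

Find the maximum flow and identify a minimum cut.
Max flow = 6, Min cut edges: (1,2)

Maximum flow: 6
Minimum cut: (1,2)
Partition: S = [0, 1], T = [2, 3, 4, 5, 6]

Max-flow min-cut theorem verified: both equal 6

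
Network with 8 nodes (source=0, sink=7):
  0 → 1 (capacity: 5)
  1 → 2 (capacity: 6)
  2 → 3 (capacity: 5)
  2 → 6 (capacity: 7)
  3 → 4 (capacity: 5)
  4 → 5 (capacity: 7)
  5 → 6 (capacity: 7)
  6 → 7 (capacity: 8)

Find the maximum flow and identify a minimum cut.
Max flow = 5, Min cut edges: (0,1)

Maximum flow: 5
Minimum cut: (0,1)
Partition: S = [0], T = [1, 2, 3, 4, 5, 6, 7]

Max-flow min-cut theorem verified: both equal 5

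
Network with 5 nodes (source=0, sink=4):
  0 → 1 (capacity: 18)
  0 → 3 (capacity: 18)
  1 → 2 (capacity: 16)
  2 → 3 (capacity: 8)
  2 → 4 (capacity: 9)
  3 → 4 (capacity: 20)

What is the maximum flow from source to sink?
Maximum flow = 29

Max flow: 29

Flow assignment:
  0 → 1: 16/18
  0 → 3: 13/18
  1 → 2: 16/16
  2 → 3: 7/8
  2 → 4: 9/9
  3 → 4: 20/20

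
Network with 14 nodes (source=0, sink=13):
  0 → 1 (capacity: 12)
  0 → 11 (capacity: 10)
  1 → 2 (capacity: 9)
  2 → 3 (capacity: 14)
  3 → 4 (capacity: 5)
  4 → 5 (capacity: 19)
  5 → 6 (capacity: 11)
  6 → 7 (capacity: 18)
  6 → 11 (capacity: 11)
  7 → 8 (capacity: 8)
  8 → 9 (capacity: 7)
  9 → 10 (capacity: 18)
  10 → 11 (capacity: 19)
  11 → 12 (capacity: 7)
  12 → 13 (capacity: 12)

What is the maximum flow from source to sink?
Maximum flow = 7

Max flow: 7

Flow assignment:
  0 → 1: 5/12
  0 → 11: 2/10
  1 → 2: 5/9
  2 → 3: 5/14
  3 → 4: 5/5
  4 → 5: 5/19
  5 → 6: 5/11
  6 → 11: 5/11
  11 → 12: 7/7
  12 → 13: 7/12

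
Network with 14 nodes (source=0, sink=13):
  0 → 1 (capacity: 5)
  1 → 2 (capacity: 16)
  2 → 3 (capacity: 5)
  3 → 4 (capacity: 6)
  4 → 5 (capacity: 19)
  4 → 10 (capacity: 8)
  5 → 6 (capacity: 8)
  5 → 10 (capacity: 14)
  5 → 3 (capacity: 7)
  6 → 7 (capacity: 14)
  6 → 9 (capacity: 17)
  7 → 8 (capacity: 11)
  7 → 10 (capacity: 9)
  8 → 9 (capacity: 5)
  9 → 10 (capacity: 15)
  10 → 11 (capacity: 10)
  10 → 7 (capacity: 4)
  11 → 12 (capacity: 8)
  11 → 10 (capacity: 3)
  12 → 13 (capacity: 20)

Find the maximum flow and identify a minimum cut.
Max flow = 5, Min cut edges: (2,3)

Maximum flow: 5
Minimum cut: (2,3)
Partition: S = [0, 1, 2], T = [3, 4, 5, 6, 7, 8, 9, 10, 11, 12, 13]

Max-flow min-cut theorem verified: both equal 5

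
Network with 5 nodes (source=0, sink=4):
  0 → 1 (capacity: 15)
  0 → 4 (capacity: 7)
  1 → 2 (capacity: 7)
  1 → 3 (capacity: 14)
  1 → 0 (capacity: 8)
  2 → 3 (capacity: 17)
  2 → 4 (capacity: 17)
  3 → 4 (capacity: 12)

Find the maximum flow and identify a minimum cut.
Max flow = 22, Min cut edges: (0,1), (0,4)

Maximum flow: 22
Minimum cut: (0,1), (0,4)
Partition: S = [0], T = [1, 2, 3, 4]

Max-flow min-cut theorem verified: both equal 22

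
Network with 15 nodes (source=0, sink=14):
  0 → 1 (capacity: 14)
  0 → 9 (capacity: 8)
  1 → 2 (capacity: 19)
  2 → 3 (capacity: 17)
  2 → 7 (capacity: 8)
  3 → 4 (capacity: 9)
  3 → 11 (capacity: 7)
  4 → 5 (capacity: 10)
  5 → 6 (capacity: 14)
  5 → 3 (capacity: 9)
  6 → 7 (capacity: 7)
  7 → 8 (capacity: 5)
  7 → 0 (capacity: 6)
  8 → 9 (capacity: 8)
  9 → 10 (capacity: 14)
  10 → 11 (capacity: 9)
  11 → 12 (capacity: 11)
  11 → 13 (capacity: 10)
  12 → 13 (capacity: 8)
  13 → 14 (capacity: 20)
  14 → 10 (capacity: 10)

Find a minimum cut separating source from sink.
Min cut value = 16, edges: (3,11), (10,11)

Min cut value: 16
Partition: S = [0, 1, 2, 3, 4, 5, 6, 7, 8, 9, 10], T = [11, 12, 13, 14]
Cut edges: (3,11), (10,11)

By max-flow min-cut theorem, max flow = min cut = 16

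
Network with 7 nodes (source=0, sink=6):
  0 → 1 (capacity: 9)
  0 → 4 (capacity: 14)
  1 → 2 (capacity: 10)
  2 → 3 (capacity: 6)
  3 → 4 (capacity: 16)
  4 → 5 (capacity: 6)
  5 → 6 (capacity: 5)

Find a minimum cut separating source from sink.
Min cut value = 5, edges: (5,6)

Min cut value: 5
Partition: S = [0, 1, 2, 3, 4, 5], T = [6]
Cut edges: (5,6)

By max-flow min-cut theorem, max flow = min cut = 5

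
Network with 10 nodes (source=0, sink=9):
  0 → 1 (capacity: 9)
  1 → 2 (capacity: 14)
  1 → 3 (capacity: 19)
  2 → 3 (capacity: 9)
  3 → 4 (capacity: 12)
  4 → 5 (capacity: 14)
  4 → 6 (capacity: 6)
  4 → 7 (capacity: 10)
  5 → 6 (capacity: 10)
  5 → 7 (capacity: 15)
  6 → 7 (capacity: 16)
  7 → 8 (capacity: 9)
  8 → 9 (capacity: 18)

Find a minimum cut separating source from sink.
Min cut value = 9, edges: (7,8)

Min cut value: 9
Partition: S = [0, 1, 2, 3, 4, 5, 6, 7], T = [8, 9]
Cut edges: (7,8)

By max-flow min-cut theorem, max flow = min cut = 9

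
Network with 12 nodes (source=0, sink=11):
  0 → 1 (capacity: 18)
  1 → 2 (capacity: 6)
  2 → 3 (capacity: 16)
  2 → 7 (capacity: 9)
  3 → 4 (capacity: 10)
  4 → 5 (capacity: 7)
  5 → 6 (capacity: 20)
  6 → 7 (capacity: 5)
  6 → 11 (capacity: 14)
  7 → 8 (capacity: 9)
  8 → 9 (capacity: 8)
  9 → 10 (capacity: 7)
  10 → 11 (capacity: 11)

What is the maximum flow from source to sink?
Maximum flow = 6

Max flow: 6

Flow assignment:
  0 → 1: 6/18
  1 → 2: 6/6
  2 → 3: 6/16
  3 → 4: 6/10
  4 → 5: 6/7
  5 → 6: 6/20
  6 → 11: 6/14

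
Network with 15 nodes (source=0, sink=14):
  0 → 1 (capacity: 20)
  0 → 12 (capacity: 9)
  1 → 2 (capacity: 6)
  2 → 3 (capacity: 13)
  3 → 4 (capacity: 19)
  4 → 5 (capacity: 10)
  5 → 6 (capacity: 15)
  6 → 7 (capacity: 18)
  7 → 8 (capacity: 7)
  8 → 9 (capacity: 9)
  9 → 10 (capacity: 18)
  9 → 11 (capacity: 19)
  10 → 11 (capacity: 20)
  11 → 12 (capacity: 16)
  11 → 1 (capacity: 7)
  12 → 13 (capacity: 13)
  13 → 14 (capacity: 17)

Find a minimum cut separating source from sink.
Min cut value = 13, edges: (12,13)

Min cut value: 13
Partition: S = [0, 1, 2, 3, 4, 5, 6, 7, 8, 9, 10, 11, 12], T = [13, 14]
Cut edges: (12,13)

By max-flow min-cut theorem, max flow = min cut = 13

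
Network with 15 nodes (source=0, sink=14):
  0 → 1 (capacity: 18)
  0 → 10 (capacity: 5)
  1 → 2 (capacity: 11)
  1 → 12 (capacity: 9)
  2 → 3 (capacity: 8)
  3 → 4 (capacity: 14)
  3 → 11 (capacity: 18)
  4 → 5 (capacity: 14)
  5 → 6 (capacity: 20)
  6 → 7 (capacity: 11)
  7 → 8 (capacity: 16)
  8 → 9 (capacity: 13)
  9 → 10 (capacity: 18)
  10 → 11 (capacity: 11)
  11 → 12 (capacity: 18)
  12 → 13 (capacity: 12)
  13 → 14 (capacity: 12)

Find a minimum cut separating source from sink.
Min cut value = 12, edges: (13,14)

Min cut value: 12
Partition: S = [0, 1, 2, 3, 4, 5, 6, 7, 8, 9, 10, 11, 12, 13], T = [14]
Cut edges: (13,14)

By max-flow min-cut theorem, max flow = min cut = 12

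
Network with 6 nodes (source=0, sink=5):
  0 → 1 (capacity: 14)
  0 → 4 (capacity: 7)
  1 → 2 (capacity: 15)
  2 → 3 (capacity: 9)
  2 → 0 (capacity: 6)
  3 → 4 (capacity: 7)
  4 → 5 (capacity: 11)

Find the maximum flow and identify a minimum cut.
Max flow = 11, Min cut edges: (4,5)

Maximum flow: 11
Minimum cut: (4,5)
Partition: S = [0, 1, 2, 3, 4], T = [5]

Max-flow min-cut theorem verified: both equal 11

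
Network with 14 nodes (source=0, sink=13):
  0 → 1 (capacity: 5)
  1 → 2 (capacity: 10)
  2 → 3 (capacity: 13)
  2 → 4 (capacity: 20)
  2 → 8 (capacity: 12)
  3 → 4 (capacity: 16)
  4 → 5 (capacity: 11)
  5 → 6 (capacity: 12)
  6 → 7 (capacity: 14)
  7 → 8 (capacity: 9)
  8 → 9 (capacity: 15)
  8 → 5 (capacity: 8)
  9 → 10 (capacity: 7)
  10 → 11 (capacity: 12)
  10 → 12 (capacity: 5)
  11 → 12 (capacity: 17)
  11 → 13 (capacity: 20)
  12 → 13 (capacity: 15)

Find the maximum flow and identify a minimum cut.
Max flow = 5, Min cut edges: (0,1)

Maximum flow: 5
Minimum cut: (0,1)
Partition: S = [0], T = [1, 2, 3, 4, 5, 6, 7, 8, 9, 10, 11, 12, 13]

Max-flow min-cut theorem verified: both equal 5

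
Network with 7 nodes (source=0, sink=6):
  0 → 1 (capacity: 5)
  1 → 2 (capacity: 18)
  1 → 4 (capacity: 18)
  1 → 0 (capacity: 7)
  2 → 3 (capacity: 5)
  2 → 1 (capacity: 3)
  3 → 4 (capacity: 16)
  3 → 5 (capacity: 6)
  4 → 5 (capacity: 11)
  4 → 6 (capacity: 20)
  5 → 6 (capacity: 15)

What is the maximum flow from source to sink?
Maximum flow = 5

Max flow: 5

Flow assignment:
  0 → 1: 5/5
  1 → 4: 5/18
  4 → 6: 5/20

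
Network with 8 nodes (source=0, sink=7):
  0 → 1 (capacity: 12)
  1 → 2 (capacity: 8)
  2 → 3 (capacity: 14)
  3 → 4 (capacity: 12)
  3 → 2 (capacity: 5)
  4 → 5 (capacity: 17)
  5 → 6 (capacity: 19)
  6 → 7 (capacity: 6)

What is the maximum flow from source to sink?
Maximum flow = 6

Max flow: 6

Flow assignment:
  0 → 1: 6/12
  1 → 2: 6/8
  2 → 3: 6/14
  3 → 4: 6/12
  4 → 5: 6/17
  5 → 6: 6/19
  6 → 7: 6/6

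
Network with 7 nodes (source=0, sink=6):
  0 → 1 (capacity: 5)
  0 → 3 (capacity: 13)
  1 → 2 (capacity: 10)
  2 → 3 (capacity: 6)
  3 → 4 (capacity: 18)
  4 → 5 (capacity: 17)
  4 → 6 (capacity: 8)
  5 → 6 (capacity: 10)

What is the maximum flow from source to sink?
Maximum flow = 18

Max flow: 18

Flow assignment:
  0 → 1: 5/5
  0 → 3: 13/13
  1 → 2: 5/10
  2 → 3: 5/6
  3 → 4: 18/18
  4 → 5: 10/17
  4 → 6: 8/8
  5 → 6: 10/10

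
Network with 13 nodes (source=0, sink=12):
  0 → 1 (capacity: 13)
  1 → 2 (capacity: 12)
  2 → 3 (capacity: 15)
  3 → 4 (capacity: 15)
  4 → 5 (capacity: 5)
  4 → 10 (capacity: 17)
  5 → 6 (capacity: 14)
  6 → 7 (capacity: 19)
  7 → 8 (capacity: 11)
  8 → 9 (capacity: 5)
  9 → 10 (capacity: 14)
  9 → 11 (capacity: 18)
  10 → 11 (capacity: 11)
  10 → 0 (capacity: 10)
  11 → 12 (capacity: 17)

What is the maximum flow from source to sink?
Maximum flow = 12

Max flow: 12

Flow assignment:
  0 → 1: 12/13
  1 → 2: 12/12
  2 → 3: 12/15
  3 → 4: 12/15
  4 → 5: 1/5
  4 → 10: 11/17
  5 → 6: 1/14
  6 → 7: 1/19
  7 → 8: 1/11
  8 → 9: 1/5
  9 → 11: 1/18
  10 → 11: 11/11
  11 → 12: 12/17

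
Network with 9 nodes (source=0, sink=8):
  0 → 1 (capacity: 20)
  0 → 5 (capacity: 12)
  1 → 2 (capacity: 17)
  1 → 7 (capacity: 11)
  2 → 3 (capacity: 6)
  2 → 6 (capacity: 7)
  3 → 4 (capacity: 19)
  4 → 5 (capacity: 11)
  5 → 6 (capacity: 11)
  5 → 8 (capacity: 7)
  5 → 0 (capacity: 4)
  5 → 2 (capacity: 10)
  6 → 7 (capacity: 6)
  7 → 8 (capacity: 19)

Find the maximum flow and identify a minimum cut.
Max flow = 24, Min cut edges: (1,7), (5,8), (6,7)

Maximum flow: 24
Minimum cut: (1,7), (5,8), (6,7)
Partition: S = [0, 1, 2, 3, 4, 5, 6], T = [7, 8]

Max-flow min-cut theorem verified: both equal 24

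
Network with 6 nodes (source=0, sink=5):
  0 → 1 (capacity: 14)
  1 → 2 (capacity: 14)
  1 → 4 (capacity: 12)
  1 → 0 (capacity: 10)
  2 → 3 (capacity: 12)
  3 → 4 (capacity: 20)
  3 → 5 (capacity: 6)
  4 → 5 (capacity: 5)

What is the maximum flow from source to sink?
Maximum flow = 11

Max flow: 11

Flow assignment:
  0 → 1: 11/14
  1 → 2: 6/14
  1 → 4: 5/12
  2 → 3: 6/12
  3 → 5: 6/6
  4 → 5: 5/5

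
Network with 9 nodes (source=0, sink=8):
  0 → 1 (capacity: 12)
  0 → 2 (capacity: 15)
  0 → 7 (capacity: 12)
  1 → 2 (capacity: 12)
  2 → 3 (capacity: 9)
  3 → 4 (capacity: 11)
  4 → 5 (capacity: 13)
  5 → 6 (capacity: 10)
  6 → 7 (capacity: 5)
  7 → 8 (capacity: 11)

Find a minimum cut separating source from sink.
Min cut value = 11, edges: (7,8)

Min cut value: 11
Partition: S = [0, 1, 2, 3, 4, 5, 6, 7], T = [8]
Cut edges: (7,8)

By max-flow min-cut theorem, max flow = min cut = 11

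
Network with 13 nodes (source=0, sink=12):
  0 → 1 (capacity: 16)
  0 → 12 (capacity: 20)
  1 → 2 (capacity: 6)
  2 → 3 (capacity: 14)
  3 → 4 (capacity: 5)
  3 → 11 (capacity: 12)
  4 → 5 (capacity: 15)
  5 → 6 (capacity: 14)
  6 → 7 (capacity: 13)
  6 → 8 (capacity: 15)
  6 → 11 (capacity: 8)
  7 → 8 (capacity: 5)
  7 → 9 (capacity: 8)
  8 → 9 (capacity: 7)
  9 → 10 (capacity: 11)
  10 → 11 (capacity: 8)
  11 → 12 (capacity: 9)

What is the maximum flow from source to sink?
Maximum flow = 26

Max flow: 26

Flow assignment:
  0 → 1: 6/16
  0 → 12: 20/20
  1 → 2: 6/6
  2 → 3: 6/14
  3 → 11: 6/12
  11 → 12: 6/9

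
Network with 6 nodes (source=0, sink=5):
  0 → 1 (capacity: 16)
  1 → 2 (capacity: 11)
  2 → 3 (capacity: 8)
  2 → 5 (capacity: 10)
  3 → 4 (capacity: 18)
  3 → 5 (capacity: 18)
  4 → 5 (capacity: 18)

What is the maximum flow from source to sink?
Maximum flow = 11

Max flow: 11

Flow assignment:
  0 → 1: 11/16
  1 → 2: 11/11
  2 → 3: 1/8
  2 → 5: 10/10
  3 → 5: 1/18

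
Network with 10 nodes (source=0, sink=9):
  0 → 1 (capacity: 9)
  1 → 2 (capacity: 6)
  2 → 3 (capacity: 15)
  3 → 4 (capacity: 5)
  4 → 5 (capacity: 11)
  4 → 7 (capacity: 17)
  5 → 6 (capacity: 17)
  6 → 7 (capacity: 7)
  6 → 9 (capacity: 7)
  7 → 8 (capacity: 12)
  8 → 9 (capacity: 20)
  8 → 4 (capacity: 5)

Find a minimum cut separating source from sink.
Min cut value = 5, edges: (3,4)

Min cut value: 5
Partition: S = [0, 1, 2, 3], T = [4, 5, 6, 7, 8, 9]
Cut edges: (3,4)

By max-flow min-cut theorem, max flow = min cut = 5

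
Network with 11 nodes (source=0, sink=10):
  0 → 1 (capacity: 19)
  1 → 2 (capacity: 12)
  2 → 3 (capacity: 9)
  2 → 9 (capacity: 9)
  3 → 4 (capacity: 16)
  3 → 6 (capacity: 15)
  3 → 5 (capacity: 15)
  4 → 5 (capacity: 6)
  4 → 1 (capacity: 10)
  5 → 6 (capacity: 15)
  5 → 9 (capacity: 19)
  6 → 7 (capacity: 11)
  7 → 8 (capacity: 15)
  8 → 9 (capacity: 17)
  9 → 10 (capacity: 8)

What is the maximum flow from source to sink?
Maximum flow = 8

Max flow: 8

Flow assignment:
  0 → 1: 8/19
  1 → 2: 8/12
  2 → 3: 3/9
  2 → 9: 5/9
  3 → 5: 3/15
  5 → 9: 3/19
  9 → 10: 8/8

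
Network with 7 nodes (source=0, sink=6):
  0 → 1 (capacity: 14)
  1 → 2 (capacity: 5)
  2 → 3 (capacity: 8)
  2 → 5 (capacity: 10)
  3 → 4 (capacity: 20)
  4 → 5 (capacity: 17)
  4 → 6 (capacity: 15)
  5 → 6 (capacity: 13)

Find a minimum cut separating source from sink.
Min cut value = 5, edges: (1,2)

Min cut value: 5
Partition: S = [0, 1], T = [2, 3, 4, 5, 6]
Cut edges: (1,2)

By max-flow min-cut theorem, max flow = min cut = 5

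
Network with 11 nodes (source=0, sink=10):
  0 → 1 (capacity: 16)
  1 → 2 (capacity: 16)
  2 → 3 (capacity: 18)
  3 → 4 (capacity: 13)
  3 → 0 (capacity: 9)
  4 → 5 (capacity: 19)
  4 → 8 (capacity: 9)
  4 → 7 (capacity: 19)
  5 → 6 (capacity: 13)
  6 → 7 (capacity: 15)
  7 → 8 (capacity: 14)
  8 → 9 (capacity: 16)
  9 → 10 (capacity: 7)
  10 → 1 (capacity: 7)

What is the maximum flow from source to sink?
Maximum flow = 7

Max flow: 7

Flow assignment:
  0 → 1: 16/16
  1 → 2: 16/16
  2 → 3: 16/18
  3 → 4: 7/13
  3 → 0: 9/9
  4 → 8: 3/9
  4 → 7: 4/19
  7 → 8: 4/14
  8 → 9: 7/16
  9 → 10: 7/7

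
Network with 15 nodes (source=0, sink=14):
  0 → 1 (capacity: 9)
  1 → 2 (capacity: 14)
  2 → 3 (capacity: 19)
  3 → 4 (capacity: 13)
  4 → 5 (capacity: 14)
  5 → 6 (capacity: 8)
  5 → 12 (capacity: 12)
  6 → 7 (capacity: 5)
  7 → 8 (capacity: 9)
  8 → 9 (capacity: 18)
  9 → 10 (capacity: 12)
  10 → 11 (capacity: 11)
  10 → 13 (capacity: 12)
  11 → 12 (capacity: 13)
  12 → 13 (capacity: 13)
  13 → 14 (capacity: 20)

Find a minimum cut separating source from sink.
Min cut value = 9, edges: (0,1)

Min cut value: 9
Partition: S = [0], T = [1, 2, 3, 4, 5, 6, 7, 8, 9, 10, 11, 12, 13, 14]
Cut edges: (0,1)

By max-flow min-cut theorem, max flow = min cut = 9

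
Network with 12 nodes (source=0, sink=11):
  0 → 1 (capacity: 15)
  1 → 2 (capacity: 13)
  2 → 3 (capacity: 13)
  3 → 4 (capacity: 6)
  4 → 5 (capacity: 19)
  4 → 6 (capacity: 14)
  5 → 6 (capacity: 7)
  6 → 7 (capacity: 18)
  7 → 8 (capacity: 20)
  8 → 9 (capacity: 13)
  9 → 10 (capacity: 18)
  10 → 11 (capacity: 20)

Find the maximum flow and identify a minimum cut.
Max flow = 6, Min cut edges: (3,4)

Maximum flow: 6
Minimum cut: (3,4)
Partition: S = [0, 1, 2, 3], T = [4, 5, 6, 7, 8, 9, 10, 11]

Max-flow min-cut theorem verified: both equal 6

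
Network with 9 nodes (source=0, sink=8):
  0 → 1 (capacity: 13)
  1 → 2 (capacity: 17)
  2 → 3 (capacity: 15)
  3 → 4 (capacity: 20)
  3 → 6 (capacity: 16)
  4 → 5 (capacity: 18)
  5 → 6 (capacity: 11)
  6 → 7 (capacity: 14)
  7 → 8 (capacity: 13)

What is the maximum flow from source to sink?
Maximum flow = 13

Max flow: 13

Flow assignment:
  0 → 1: 13/13
  1 → 2: 13/17
  2 → 3: 13/15
  3 → 6: 13/16
  6 → 7: 13/14
  7 → 8: 13/13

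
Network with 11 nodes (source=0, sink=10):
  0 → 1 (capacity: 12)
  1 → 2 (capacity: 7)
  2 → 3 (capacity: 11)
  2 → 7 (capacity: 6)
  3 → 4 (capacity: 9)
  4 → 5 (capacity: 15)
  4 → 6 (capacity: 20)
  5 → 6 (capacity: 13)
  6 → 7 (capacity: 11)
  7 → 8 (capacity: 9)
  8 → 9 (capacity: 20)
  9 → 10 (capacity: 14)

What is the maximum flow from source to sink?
Maximum flow = 7

Max flow: 7

Flow assignment:
  0 → 1: 7/12
  1 → 2: 7/7
  2 → 3: 1/11
  2 → 7: 6/6
  3 → 4: 1/9
  4 → 6: 1/20
  6 → 7: 1/11
  7 → 8: 7/9
  8 → 9: 7/20
  9 → 10: 7/14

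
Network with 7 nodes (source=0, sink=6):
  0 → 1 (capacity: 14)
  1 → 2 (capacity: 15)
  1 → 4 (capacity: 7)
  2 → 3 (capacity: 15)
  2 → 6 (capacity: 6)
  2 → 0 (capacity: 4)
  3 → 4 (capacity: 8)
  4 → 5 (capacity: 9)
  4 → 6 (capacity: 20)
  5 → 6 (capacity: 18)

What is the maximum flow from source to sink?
Maximum flow = 14

Max flow: 14

Flow assignment:
  0 → 1: 14/14
  1 → 2: 7/15
  1 → 4: 7/7
  2 → 3: 1/15
  2 → 6: 6/6
  3 → 4: 1/8
  4 → 6: 8/20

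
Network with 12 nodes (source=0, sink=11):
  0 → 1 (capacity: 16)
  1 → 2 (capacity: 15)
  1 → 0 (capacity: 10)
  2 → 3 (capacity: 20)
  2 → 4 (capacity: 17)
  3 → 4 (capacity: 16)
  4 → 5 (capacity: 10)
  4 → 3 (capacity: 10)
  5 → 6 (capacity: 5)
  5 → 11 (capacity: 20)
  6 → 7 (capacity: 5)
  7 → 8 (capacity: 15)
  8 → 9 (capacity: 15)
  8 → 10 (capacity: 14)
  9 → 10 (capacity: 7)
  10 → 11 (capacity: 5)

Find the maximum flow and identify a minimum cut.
Max flow = 10, Min cut edges: (4,5)

Maximum flow: 10
Minimum cut: (4,5)
Partition: S = [0, 1, 2, 3, 4], T = [5, 6, 7, 8, 9, 10, 11]

Max-flow min-cut theorem verified: both equal 10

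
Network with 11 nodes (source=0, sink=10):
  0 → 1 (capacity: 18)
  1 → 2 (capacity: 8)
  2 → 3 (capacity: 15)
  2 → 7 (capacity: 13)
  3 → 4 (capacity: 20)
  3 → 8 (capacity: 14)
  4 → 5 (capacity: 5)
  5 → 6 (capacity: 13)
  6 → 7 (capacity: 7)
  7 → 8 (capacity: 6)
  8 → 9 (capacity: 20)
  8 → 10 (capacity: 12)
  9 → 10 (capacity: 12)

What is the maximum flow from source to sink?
Maximum flow = 8

Max flow: 8

Flow assignment:
  0 → 1: 8/18
  1 → 2: 8/8
  2 → 3: 8/15
  3 → 8: 8/14
  8 → 10: 8/12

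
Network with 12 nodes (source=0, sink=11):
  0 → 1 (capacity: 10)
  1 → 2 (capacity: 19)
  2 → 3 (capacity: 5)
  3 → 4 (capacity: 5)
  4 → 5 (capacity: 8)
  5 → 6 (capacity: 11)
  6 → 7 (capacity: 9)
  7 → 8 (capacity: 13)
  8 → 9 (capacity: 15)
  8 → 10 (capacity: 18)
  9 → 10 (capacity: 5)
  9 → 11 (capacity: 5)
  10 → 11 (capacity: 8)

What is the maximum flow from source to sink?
Maximum flow = 5

Max flow: 5

Flow assignment:
  0 → 1: 5/10
  1 → 2: 5/19
  2 → 3: 5/5
  3 → 4: 5/5
  4 → 5: 5/8
  5 → 6: 5/11
  6 → 7: 5/9
  7 → 8: 5/13
  8 → 9: 5/15
  9 → 11: 5/5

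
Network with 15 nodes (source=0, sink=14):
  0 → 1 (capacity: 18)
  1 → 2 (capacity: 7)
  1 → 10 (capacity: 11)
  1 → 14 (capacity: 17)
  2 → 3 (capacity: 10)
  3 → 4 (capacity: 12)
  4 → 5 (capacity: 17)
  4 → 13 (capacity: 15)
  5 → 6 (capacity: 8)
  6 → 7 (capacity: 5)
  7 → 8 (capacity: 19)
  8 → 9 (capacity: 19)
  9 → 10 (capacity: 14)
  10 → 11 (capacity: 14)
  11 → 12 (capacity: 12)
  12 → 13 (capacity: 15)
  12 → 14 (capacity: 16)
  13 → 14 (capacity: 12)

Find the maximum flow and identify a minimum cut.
Max flow = 18, Min cut edges: (0,1)

Maximum flow: 18
Minimum cut: (0,1)
Partition: S = [0], T = [1, 2, 3, 4, 5, 6, 7, 8, 9, 10, 11, 12, 13, 14]

Max-flow min-cut theorem verified: both equal 18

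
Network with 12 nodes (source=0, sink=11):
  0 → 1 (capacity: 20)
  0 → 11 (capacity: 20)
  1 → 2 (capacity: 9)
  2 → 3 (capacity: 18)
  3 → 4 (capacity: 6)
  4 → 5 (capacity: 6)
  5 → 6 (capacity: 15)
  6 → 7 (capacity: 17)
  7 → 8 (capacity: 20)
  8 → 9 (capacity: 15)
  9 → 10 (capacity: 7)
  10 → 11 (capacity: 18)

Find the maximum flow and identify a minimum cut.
Max flow = 26, Min cut edges: (0,11), (4,5)

Maximum flow: 26
Minimum cut: (0,11), (4,5)
Partition: S = [0, 1, 2, 3, 4], T = [5, 6, 7, 8, 9, 10, 11]

Max-flow min-cut theorem verified: both equal 26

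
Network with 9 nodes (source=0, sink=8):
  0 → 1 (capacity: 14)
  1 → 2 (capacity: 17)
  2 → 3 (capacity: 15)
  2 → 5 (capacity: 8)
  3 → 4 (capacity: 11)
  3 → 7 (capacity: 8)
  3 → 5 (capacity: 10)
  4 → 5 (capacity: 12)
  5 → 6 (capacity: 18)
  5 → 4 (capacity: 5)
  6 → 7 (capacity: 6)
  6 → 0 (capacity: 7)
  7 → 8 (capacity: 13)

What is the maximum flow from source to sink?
Maximum flow = 13

Max flow: 13

Flow assignment:
  0 → 1: 14/14
  1 → 2: 14/17
  2 → 3: 8/15
  2 → 5: 6/8
  3 → 7: 8/8
  5 → 6: 6/18
  6 → 7: 5/6
  6 → 0: 1/7
  7 → 8: 13/13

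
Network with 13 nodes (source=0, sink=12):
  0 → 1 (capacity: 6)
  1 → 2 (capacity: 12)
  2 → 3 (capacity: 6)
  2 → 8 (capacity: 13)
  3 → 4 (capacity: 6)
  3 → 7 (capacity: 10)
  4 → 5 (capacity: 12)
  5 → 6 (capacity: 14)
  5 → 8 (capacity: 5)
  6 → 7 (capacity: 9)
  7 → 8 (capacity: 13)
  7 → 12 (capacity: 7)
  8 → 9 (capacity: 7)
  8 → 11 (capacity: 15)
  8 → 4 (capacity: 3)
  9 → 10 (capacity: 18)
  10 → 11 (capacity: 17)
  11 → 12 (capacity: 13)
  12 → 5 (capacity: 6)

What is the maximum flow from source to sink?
Maximum flow = 6

Max flow: 6

Flow assignment:
  0 → 1: 6/6
  1 → 2: 6/12
  2 → 3: 6/6
  3 → 7: 6/10
  7 → 12: 6/7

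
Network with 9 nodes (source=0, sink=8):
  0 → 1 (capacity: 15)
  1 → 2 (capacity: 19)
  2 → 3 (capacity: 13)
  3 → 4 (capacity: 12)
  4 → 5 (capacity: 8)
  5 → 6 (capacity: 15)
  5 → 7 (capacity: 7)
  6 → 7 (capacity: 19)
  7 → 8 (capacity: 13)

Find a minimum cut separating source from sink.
Min cut value = 8, edges: (4,5)

Min cut value: 8
Partition: S = [0, 1, 2, 3, 4], T = [5, 6, 7, 8]
Cut edges: (4,5)

By max-flow min-cut theorem, max flow = min cut = 8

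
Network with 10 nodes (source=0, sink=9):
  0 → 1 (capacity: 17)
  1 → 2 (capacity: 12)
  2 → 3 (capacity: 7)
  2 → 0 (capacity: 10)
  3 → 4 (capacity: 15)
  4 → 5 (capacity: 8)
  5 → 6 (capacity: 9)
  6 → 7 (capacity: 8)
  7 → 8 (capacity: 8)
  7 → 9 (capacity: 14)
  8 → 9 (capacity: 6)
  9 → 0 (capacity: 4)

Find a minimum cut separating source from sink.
Min cut value = 7, edges: (2,3)

Min cut value: 7
Partition: S = [0, 1, 2], T = [3, 4, 5, 6, 7, 8, 9]
Cut edges: (2,3)

By max-flow min-cut theorem, max flow = min cut = 7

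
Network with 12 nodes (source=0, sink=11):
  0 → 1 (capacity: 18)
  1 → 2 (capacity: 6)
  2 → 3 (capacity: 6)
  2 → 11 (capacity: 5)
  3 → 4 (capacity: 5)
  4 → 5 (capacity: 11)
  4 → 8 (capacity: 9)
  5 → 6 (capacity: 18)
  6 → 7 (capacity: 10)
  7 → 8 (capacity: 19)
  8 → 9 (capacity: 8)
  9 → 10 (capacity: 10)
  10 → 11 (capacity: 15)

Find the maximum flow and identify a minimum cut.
Max flow = 6, Min cut edges: (1,2)

Maximum flow: 6
Minimum cut: (1,2)
Partition: S = [0, 1], T = [2, 3, 4, 5, 6, 7, 8, 9, 10, 11]

Max-flow min-cut theorem verified: both equal 6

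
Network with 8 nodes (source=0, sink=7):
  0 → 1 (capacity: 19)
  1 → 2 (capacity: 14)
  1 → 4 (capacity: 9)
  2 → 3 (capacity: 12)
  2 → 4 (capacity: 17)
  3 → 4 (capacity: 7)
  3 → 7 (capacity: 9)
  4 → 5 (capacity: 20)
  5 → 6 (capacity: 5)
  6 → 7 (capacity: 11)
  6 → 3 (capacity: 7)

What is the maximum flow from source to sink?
Maximum flow = 14

Max flow: 14

Flow assignment:
  0 → 1: 14/19
  1 → 2: 11/14
  1 → 4: 3/9
  2 → 3: 9/12
  2 → 4: 2/17
  3 → 7: 9/9
  4 → 5: 5/20
  5 → 6: 5/5
  6 → 7: 5/11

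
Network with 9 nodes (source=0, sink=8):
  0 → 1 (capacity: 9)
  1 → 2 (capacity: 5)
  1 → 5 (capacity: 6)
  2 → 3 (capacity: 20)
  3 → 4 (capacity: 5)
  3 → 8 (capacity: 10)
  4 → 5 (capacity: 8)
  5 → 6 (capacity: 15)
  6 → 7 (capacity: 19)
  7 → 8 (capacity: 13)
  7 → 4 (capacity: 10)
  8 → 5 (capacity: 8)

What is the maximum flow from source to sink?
Maximum flow = 9

Max flow: 9

Flow assignment:
  0 → 1: 9/9
  1 → 2: 5/5
  1 → 5: 4/6
  2 → 3: 5/20
  3 → 8: 5/10
  5 → 6: 4/15
  6 → 7: 4/19
  7 → 8: 4/13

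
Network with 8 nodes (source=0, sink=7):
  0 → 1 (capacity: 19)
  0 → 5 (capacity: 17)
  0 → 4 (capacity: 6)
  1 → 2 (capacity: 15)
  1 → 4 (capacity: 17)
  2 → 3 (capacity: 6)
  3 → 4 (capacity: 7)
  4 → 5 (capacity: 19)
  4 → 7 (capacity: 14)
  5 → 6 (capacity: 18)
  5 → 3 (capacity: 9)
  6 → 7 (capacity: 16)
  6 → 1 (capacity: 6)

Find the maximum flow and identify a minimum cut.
Max flow = 30, Min cut edges: (4,7), (6,7)

Maximum flow: 30
Minimum cut: (4,7), (6,7)
Partition: S = [0, 1, 2, 3, 4, 5, 6], T = [7]

Max-flow min-cut theorem verified: both equal 30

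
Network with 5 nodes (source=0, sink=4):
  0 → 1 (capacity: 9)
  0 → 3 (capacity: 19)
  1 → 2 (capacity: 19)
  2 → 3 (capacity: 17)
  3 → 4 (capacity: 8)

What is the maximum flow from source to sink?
Maximum flow = 8

Max flow: 8

Flow assignment:
  0 → 1: 8/9
  1 → 2: 8/19
  2 → 3: 8/17
  3 → 4: 8/8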